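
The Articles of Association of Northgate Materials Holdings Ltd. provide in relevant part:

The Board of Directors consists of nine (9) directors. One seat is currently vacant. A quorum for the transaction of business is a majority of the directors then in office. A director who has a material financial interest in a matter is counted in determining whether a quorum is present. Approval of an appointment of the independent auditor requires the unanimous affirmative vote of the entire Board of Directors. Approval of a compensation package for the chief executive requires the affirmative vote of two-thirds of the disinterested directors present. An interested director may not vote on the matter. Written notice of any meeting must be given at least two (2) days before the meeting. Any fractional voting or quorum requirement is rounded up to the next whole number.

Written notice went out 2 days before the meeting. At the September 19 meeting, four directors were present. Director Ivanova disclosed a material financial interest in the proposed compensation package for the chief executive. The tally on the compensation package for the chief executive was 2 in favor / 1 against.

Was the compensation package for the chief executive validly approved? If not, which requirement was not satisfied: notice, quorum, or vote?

Invalid — quorum requirement not satisfied.

Notice: 2 days given; 2 required (2 ≥ 2). Satisfied.
Quorum: 4 present (interested directors count toward quorum); quorum is 5. Not satisfied.
Vote: the compensation package for the chief executive requires two-thirds of the disinterested directors present (4 − 1 = 3). 2/3 of 3 = 2, so 2 affirmative votes are needed; 2 voted in favor. Satisfied. (Moot — without a quorum no business can be validly transacted.)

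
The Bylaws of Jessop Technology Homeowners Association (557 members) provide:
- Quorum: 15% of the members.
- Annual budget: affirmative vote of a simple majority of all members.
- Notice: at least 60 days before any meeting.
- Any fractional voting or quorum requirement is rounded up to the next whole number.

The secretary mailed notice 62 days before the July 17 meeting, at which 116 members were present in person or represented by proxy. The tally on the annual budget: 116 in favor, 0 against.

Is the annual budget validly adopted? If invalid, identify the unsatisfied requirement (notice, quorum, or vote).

Invalid — vote requirement not satisfied.

Notice: 62 days given; 60 required. Satisfied.
Quorum: 15% of 557 = 83.55, rounded up to 84; 116 present. Satisfied.
Vote: requires a majority of all members (557); a majority of 557 is 279, so 279 needed; 116 in favor. Not satisfied.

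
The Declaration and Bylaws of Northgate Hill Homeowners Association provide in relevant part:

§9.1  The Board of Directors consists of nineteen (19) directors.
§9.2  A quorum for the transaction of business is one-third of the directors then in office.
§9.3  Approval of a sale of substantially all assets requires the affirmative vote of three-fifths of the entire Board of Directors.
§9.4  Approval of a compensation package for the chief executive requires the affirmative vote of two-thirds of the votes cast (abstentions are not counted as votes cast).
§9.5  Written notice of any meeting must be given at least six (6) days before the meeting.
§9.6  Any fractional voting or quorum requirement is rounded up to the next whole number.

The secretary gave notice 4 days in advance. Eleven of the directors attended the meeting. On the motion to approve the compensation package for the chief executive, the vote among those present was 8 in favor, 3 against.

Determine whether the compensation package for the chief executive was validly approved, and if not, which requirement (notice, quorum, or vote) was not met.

Notice: 4 days given; 6 required (4 < 6). Not satisfied.
Quorum: 11 present; quorum is 7. Satisfied.
Vote: the compensation package for the chief executive requires two-thirds of the votes cast (11). 2/3 of 11 = 7.33, rounded up to 8, so 8 affirmative votes are needed; 8 voted in favor. Satisfied.

Invalid — notice requirement not satisfied.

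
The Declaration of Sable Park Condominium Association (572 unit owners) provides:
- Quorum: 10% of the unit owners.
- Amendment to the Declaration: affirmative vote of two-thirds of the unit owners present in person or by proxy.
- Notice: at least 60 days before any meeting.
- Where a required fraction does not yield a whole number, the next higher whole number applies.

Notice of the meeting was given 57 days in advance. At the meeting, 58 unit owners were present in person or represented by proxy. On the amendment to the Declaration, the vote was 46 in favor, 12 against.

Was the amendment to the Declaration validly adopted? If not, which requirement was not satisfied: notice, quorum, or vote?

Notice: 57 days given; 60 required. Not satisfied.
Quorum: 10% of 572 = 57.20, rounded up to 58; 58 present. Satisfied.
Vote: requires two-thirds of those present (58); 2/3 of 58 = 38.67, rounded up to 39, so 39 needed; 46 in favor. Satisfied.

Invalid — notice requirement not satisfied.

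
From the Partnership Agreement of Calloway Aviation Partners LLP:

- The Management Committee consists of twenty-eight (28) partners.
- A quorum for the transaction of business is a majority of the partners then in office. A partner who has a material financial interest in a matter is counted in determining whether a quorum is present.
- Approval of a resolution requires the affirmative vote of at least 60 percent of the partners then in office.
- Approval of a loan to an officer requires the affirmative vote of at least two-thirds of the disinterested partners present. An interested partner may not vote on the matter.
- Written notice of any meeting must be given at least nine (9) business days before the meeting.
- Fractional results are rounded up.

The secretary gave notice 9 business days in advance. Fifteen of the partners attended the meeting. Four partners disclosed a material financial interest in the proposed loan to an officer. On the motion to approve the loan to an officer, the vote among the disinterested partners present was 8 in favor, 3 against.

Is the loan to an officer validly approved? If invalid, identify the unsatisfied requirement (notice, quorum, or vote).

Valid — all requirements satisfied.

Notice: 9 business days given; 9 required (9 ≥ 9). Satisfied.
Quorum: 15 present (interested partners count toward quorum); quorum is 15. Satisfied.
Vote: the loan to an officer requires two-thirds of the disinterested partners present (15 − 4 = 11). 2/3 of 11 = 7.33, rounded up to 8, so 8 affirmative votes are needed; 8 voted in favor. Satisfied.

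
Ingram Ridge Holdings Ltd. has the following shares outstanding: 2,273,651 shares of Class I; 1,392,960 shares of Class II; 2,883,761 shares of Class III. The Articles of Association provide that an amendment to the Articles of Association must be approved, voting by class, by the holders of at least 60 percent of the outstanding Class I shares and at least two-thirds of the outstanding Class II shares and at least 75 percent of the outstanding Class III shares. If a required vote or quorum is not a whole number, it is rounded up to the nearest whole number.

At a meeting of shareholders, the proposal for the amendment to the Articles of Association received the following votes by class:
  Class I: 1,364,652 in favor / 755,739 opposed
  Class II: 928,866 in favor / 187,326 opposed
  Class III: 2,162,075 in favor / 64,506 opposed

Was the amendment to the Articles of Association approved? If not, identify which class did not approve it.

Not approved — the Class III shares did not give the required vote.

Class I: 3/5 of 2273651 = 1364190.60, rounded up to 1364191; 1,364,191 required, 1,364,652 in favor — approved.
Class II: 2/3 of 1392960 = 928640; 928,640 required, 928,866 in favor — approved.
Class III: 3/4 of 2883761 = 2162820.75, rounded up to 2162821; 2,162,821 required, 2,162,075 in favor — not approved.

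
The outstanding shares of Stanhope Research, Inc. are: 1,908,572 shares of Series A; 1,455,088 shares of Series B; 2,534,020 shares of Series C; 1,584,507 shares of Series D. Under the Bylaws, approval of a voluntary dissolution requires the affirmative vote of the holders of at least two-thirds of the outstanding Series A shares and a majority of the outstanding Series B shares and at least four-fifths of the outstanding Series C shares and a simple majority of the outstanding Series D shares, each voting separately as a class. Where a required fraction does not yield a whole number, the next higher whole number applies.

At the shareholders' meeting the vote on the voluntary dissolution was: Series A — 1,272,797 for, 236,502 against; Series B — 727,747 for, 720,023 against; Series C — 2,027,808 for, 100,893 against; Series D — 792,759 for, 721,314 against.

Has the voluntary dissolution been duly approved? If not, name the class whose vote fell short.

Approved — every class gave the required vote.

Series A: 2/3 of 1908572 = 1272381.33, rounded up to 1272382; 1,272,382 required, 1,272,797 in favor — approved.
Series B: a majority of 1455088 is 727545; 727,545 required, 727,747 in favor — approved.
Series C: 4/5 of 2534020 = 2027216; 2,027,216 required, 2,027,808 in favor — approved.
Series D: a majority of 1584507 is 792254; 792,254 required, 792,759 in favor — approved.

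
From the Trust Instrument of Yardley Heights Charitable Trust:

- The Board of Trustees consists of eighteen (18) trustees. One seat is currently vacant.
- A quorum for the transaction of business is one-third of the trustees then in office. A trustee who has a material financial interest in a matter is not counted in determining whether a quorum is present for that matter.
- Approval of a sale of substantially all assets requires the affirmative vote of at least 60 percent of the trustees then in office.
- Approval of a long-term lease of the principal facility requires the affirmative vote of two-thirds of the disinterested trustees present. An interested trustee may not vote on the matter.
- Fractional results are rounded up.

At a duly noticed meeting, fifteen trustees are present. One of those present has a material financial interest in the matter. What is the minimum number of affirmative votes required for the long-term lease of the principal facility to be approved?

10

The long-term lease of the principal facility requires two-thirds of the disinterested trustees present (15 − 1 = 14).
2/3 of 14 = 9.33, rounded up to 10.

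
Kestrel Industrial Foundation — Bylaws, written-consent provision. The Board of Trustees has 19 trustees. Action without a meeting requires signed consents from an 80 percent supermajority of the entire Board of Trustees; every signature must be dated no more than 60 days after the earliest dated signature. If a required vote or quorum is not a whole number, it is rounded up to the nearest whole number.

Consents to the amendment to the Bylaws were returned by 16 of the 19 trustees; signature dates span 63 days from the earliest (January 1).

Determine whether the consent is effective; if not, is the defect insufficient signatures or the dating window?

Signatures required: an 80 percent supermajority of 19 — 4/5 of 19 = 15.20, rounded up to 16, so 16 needed; 16 signed. Sufficient.
Dating window: the latest signature is 63 days after the earliest; the limit is 60 days. Outside the window.

Not effective — dating-window requirement not satisfied.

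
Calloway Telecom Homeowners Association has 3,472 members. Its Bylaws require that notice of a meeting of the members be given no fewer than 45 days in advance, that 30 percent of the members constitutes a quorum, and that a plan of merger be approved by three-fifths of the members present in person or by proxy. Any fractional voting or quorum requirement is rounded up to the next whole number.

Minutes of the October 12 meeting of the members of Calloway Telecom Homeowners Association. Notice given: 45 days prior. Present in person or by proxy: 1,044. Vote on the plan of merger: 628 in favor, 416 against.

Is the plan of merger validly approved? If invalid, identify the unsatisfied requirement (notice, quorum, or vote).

Valid — all requirements satisfied.

Notice: 45 days given; 45 required. Satisfied.
Quorum: 30% of 3,472 = 1,041.60, rounded up to 1,042; 1,044 present. Satisfied.
Vote: requires three-fifths of those present (1,044); 3/5 of 1044 = 626.40, rounded up to 627, so 627 needed; 628 in favor. Satisfied.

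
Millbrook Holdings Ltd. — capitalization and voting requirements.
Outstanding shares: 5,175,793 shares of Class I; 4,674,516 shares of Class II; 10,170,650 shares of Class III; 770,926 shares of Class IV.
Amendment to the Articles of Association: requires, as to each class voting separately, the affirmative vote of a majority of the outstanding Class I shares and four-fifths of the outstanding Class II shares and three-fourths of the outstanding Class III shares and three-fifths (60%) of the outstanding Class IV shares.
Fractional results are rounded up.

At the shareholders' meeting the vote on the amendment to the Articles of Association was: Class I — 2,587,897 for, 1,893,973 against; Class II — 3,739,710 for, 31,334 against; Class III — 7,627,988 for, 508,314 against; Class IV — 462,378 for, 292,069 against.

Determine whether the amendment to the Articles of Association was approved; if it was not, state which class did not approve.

Class I: a majority of 5175793 is 2587897; 2,587,897 required, 2,587,897 in favor — approved.
Class II: 4/5 of 4674516 = 3739612.80, rounded up to 3739613; 3,739,613 required, 3,739,710 in favor — approved.
Class III: 3/4 of 10170650 = 7627987.50, rounded up to 7627988; 7,627,988 required, 7,627,988 in favor — approved.
Class IV: 3/5 of 770926 = 462555.60, rounded up to 462556; 462,556 required, 462,378 in favor — not approved.

Not approved — the Class IV shares did not give the required vote.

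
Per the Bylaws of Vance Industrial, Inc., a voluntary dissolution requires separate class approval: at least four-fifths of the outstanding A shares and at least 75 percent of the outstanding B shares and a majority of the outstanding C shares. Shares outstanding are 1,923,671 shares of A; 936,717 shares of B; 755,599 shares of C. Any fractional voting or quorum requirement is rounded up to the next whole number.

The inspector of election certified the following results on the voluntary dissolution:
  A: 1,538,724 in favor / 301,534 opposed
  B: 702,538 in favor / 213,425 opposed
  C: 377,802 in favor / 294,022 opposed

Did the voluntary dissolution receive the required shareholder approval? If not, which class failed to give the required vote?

Not approved — the A shares did not give the required vote.

A: 4/5 of 1923671 = 1538936.80, rounded up to 1538937; 1,538,937 required, 1,538,724 in favor — not approved.
B: 3/4 of 936717 = 702537.75, rounded up to 702538; 702,538 required, 702,538 in favor — approved.
C: a majority of 755599 is 377800; 377,800 required, 377,802 in favor — approved.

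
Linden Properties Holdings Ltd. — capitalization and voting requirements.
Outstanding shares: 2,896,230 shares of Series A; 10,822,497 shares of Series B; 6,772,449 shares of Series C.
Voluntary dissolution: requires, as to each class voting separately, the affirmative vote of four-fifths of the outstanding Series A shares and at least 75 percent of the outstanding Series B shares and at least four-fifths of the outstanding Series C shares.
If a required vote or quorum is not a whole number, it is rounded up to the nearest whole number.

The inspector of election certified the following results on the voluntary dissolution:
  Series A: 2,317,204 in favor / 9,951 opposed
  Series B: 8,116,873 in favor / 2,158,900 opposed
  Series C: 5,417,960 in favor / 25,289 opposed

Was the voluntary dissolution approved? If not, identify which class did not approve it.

Approved — every class gave the required vote.

Series A: 4/5 of 2896230 = 2316984; 2,316,984 required, 2,317,204 in favor — approved.
Series B: 3/4 of 10822497 = 8116872.75, rounded up to 8116873; 8,116,873 required, 8,116,873 in favor — approved.
Series C: 4/5 of 6772449 = 5417959.20, rounded up to 5417960; 5,417,960 required, 5,417,960 in favor — approved.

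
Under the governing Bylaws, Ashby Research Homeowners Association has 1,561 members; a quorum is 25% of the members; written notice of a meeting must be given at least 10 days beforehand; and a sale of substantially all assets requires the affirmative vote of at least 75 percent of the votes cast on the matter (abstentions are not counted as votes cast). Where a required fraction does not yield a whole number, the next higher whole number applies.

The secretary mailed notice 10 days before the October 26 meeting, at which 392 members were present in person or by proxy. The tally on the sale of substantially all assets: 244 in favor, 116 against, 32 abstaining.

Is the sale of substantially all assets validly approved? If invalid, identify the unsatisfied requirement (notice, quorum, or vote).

Notice: 10 days given; 10 required. Satisfied.
Quorum: 25% of 1,561 = 390.25, rounded up to 391; 392 present. Satisfied.
Vote: requires three-fourths of the votes cast (392 − 32 abstaining = 360); 3/4 of 360 = 270, so 270 needed; 244 in favor. Not satisfied.

Invalid — vote requirement not satisfied.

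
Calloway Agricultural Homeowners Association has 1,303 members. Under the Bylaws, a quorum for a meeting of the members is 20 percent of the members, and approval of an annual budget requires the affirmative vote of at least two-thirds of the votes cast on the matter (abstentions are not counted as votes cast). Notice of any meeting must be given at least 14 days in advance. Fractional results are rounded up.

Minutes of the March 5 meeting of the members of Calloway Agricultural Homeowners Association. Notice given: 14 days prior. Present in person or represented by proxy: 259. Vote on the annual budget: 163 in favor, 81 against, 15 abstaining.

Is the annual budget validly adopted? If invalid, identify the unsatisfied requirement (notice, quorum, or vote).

Invalid — quorum requirement not satisfied.

Notice: 14 days given; 14 required. Satisfied.
Quorum: 20% of 1,303 = 260.60, rounded up to 261; 259 present. Not satisfied.
Vote: requires two-thirds of the votes cast (259 − 15 abstaining = 244); 2/3 of 244 = 162.67, rounded up to 163, so 163 needed; 163 in favor. Satisfied.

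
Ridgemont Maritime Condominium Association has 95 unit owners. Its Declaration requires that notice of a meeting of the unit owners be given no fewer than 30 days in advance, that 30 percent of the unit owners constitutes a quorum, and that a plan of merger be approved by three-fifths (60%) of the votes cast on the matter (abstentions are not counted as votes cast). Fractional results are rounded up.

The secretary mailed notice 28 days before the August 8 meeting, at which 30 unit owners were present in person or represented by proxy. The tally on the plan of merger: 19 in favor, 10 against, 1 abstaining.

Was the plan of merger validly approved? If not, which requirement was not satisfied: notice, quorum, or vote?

Invalid — notice requirement not satisfied.

Notice: 28 days given; 30 required. Not satisfied.
Quorum: 30% of 95 = 28.50, rounded up to 29; 30 present. Satisfied.
Vote: requires three-fifths of the votes cast (30 − 1 abstaining = 29); 3/5 of 29 = 17.40, rounded up to 18, so 18 needed; 19 in favor. Satisfied.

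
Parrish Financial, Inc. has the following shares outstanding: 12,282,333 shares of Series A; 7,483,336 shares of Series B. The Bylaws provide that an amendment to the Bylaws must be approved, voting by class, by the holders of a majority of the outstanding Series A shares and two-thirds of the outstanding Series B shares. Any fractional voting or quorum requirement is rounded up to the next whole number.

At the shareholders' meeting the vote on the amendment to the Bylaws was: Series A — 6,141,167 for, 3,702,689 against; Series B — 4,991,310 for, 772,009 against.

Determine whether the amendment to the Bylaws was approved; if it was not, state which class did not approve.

Approved — every class gave the required vote.

Series A: a majority of 12282333 is 6141167; 6,141,167 required, 6,141,167 in favor — approved.
Series B: 2/3 of 7483336 = 4988890.67, rounded up to 4988891; 4,988,891 required, 4,991,310 in favor — approved.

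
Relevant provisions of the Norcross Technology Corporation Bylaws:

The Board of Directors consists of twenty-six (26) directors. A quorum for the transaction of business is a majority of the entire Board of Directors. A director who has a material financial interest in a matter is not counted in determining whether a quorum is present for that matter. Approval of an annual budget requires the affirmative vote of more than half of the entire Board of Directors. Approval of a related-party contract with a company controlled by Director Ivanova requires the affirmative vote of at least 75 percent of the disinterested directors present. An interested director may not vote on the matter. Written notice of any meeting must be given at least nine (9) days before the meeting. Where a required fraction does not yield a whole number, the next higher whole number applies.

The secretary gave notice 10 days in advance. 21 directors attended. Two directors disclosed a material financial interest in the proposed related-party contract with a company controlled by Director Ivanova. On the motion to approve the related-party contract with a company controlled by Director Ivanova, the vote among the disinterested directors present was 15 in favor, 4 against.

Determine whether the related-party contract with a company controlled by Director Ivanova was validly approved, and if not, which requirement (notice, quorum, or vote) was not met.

Valid — all requirements satisfied.

Notice: 10 days given; 9 required (10 ≥ 9). Satisfied.
Quorum: 21 present, but the 2 interested directors do not count, leaving 19. Quorum is 14. Satisfied.
Vote: the related-party contract with a company controlled by Director Ivanova requires three-fourths of the disinterested directors present (21 − 2 = 19). 3/4 of 19 = 14.25, rounded up to 15, so 15 affirmative votes are needed; 15 voted in favor. Satisfied.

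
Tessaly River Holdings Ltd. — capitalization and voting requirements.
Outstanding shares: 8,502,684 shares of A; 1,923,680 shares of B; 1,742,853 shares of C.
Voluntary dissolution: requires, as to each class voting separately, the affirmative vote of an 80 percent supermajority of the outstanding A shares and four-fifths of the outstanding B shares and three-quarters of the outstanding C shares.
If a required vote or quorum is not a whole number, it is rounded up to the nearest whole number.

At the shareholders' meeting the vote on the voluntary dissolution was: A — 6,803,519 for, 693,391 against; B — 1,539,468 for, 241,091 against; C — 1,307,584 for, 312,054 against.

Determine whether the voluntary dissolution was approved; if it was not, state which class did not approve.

A: 4/5 of 8502684 = 6802147.20, rounded up to 6802148; 6,802,148 required, 6,803,519 in favor — approved.
B: 4/5 of 1923680 = 1538944; 1,538,944 required, 1,539,468 in favor — approved.
C: 3/4 of 1742853 = 1307139.75, rounded up to 1307140; 1,307,140 required, 1,307,584 in favor — approved.

Approved — every class gave the required vote.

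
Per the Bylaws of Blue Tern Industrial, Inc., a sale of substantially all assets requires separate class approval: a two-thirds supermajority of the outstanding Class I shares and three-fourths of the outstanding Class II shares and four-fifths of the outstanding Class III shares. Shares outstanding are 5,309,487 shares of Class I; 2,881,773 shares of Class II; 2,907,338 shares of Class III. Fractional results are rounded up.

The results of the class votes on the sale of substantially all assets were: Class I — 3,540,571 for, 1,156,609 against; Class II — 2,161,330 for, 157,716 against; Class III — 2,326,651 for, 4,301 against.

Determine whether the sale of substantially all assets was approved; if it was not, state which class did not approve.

Approved — every class gave the required vote.

Class I: 2/3 of 5309487 = 3539658; 3,539,658 required, 3,540,571 in favor — approved.
Class II: 3/4 of 2881773 = 2161329.75, rounded up to 2161330; 2,161,330 required, 2,161,330 in favor — approved.
Class III: 4/5 of 2907338 = 2325870.40, rounded up to 2325871; 2,325,871 required, 2,326,651 in favor — approved.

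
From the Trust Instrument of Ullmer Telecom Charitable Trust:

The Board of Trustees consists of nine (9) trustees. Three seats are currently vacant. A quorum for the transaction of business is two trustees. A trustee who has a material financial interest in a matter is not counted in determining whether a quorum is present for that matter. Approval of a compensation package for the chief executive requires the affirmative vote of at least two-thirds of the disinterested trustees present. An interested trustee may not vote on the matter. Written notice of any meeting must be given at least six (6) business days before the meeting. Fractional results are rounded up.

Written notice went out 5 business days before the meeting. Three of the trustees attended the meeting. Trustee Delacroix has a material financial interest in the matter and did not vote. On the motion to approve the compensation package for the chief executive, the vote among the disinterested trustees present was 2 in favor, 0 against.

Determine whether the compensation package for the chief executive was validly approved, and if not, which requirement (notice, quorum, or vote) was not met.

Invalid — notice requirement not satisfied.

Notice: 5 business days given; 6 required (5 < 6). Not satisfied.
Quorum: 3 present, but the 1 interested trustee does not count, leaving 2. Quorum is 2. Satisfied.
Vote: the compensation package for the chief executive requires two-thirds of the disinterested trustees present (3 − 1 = 2). 2/3 of 2 = 1.33, rounded up to 2, so 2 affirmative votes are needed; 2 voted in favor. Satisfied.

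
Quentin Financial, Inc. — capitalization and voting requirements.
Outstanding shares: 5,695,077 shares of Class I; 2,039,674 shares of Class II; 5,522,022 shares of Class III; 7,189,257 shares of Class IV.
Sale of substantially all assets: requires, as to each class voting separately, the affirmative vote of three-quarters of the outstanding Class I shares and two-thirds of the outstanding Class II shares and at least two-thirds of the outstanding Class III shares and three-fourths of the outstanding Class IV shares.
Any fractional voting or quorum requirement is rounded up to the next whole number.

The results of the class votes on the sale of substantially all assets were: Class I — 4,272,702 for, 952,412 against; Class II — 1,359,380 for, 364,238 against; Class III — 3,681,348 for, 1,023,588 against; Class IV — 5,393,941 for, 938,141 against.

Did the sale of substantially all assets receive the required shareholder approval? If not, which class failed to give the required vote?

Not approved — the Class II shares did not give the required vote.

Class I: 3/4 of 5695077 = 4271307.75, rounded up to 4271308; 4,271,308 required, 4,272,702 in favor — approved.
Class II: 2/3 of 2039674 = 1359782.67, rounded up to 1359783; 1,359,783 required, 1,359,380 in favor — not approved.
Class III: 2/3 of 5522022 = 3681348; 3,681,348 required, 3,681,348 in favor — approved.
Class IV: 3/4 of 7189257 = 5391942.75, rounded up to 5391943; 5,391,943 required, 5,393,941 in favor — approved.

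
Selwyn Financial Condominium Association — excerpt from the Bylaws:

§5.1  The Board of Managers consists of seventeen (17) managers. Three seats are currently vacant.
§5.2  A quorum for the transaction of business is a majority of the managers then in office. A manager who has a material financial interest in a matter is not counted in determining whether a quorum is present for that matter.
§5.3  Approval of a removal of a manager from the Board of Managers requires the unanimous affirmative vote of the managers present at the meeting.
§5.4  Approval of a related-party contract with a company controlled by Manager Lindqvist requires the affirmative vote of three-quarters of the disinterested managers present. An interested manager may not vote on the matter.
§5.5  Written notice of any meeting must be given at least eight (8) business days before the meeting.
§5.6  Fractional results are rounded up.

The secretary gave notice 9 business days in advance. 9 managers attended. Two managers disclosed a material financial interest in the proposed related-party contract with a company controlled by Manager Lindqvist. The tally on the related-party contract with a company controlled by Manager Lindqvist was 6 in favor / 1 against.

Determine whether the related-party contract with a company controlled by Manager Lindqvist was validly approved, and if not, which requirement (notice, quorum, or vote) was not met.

Notice: 9 business days given; 8 required (9 ≥ 8). Satisfied.
Quorum: 9 present, but the 2 interested managers do not count, leaving 7. Quorum is 8. Not satisfied.
Vote: the related-party contract with a company controlled by Manager Lindqvist requires three-fourths of the disinterested managers present (9 − 2 = 7). 3/4 of 7 = 5.25, rounded up to 6, so 6 affirmative votes are needed; 6 voted in favor. Satisfied. (Moot — without a quorum no business can be validly transacted.)

Invalid — quorum requirement not satisfied.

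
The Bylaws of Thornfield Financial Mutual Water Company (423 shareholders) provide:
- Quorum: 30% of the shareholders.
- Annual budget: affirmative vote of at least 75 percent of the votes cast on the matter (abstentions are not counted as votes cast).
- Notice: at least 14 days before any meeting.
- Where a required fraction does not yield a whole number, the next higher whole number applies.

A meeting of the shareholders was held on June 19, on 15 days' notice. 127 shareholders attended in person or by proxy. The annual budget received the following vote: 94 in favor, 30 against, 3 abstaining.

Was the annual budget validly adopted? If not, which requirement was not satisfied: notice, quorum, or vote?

Notice: 15 days given; 14 required. Satisfied.
Quorum: 30% of 423 = 126.90, rounded up to 127; 127 present. Satisfied.
Vote: requires three-fourths of the votes cast (127 − 3 abstaining = 124); 3/4 of 124 = 93, so 93 needed; 94 in favor. Satisfied.

Valid — all requirements satisfied.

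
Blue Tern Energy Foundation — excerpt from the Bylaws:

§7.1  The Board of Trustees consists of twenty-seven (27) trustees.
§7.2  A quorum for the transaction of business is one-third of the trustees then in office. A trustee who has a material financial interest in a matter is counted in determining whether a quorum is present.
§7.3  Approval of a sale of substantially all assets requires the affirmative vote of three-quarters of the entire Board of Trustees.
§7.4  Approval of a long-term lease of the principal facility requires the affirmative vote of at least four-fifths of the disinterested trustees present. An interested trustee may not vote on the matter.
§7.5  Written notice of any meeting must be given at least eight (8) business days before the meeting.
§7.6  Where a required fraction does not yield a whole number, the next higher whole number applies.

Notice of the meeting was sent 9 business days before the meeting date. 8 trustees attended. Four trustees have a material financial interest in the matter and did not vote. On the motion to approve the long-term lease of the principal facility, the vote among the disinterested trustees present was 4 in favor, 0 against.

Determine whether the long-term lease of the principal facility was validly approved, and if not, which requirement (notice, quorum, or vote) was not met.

Invalid — quorum requirement not satisfied.

Notice: 9 business days given; 8 required (9 ≥ 8). Satisfied.
Quorum: 8 present (interested trustees count toward quorum); quorum is 9. Not satisfied.
Vote: the long-term lease of the principal facility requires four-fifths of the disinterested trustees present (8 − 4 = 4). 4/5 of 4 = 3.20, rounded up to 4, so 4 affirmative votes are needed; 4 voted in favor. Satisfied. (Moot — without a quorum no business can be validly transacted.)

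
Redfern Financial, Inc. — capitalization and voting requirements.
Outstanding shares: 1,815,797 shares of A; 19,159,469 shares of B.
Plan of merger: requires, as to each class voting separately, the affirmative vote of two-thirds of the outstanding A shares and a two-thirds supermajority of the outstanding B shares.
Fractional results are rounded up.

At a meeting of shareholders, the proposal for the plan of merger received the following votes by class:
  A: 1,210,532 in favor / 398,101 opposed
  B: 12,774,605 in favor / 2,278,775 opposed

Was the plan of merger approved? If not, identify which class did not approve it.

A: 2/3 of 1815797 = 1210531.33, rounded up to 1210532; 1,210,532 required, 1,210,532 in favor — approved.
B: 2/3 of 19159469 = 12772979.33, rounded up to 12772980; 12,772,980 required, 12,774,605 in favor — approved.

Approved — every class gave the required vote.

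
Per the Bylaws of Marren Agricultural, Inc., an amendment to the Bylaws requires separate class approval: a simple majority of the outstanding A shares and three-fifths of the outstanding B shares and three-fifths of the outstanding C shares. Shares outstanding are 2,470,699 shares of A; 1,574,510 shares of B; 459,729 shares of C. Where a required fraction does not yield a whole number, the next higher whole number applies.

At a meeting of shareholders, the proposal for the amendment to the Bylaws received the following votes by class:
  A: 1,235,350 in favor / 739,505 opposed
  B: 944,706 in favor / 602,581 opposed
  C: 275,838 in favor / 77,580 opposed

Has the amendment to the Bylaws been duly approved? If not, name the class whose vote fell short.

Approved — every class gave the required vote.

A: a majority of 2470699 is 1235350; 1,235,350 required, 1,235,350 in favor — approved.
B: 3/5 of 1574510 = 944706; 944,706 required, 944,706 in favor — approved.
C: 3/5 of 459729 = 275837.40, rounded up to 275838; 275,838 required, 275,838 in favor — approved.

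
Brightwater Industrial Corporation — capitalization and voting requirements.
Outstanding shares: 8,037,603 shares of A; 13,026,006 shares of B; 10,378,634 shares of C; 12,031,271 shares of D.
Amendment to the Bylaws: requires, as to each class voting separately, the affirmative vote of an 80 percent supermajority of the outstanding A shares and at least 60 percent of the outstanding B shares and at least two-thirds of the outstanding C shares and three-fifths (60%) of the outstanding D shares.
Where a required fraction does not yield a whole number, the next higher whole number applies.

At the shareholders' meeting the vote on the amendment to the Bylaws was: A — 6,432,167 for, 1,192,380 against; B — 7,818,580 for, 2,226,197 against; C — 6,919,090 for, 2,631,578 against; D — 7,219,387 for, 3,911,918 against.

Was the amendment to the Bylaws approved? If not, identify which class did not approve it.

A: 4/5 of 8037603 = 6430082.40, rounded up to 6430083; 6,430,083 required, 6,432,167 in favor — approved.
B: 3/5 of 13026006 = 7815603.60, rounded up to 7815604; 7,815,604 required, 7,818,580 in favor — approved.
C: 2/3 of 10378634 = 6919089.33, rounded up to 6919090; 6,919,090 required, 6,919,090 in favor — approved.
D: 3/5 of 12031271 = 7218762.60, rounded up to 7218763; 7,218,763 required, 7,219,387 in favor — approved.

Approved — every class gave the required vote.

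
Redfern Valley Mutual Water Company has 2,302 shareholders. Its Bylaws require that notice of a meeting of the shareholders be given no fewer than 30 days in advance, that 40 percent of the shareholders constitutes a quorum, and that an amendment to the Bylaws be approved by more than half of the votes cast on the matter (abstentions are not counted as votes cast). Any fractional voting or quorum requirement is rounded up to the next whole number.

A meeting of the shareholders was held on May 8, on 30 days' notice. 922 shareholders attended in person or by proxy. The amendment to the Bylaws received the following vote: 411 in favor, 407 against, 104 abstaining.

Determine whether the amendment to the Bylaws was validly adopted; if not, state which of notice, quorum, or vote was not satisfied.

Valid — all requirements satisfied.

Notice: 30 days given; 30 required. Satisfied.
Quorum: 40% of 2,302 = 920.80, rounded up to 921; 922 present. Satisfied.
Vote: requires a majority of the votes cast (922 − 104 abstaining = 818); a majority of 818 is 410, so 410 needed; 411 in favor. Satisfied.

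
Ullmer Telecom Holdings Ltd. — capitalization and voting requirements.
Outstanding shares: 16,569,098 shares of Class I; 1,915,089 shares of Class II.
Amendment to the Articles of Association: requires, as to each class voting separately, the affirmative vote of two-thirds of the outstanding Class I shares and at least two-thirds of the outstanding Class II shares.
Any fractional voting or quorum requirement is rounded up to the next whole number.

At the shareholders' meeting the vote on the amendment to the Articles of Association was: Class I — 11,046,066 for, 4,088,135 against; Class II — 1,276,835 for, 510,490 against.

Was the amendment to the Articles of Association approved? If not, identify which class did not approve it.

Class I: 2/3 of 16569098 = 11046065.33, rounded up to 11046066; 11,046,066 required, 11,046,066 in favor — approved.
Class II: 2/3 of 1915089 = 1276726; 1,276,726 required, 1,276,835 in favor — approved.

Approved — every class gave the required vote.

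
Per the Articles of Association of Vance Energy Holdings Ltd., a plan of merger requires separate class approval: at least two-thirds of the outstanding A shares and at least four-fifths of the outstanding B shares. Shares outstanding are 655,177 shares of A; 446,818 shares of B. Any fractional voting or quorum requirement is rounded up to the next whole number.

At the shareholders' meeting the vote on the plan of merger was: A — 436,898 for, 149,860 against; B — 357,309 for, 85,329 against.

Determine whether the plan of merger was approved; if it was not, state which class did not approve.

A: 2/3 of 655177 = 436784.67, rounded up to 436785; 436,785 required, 436,898 in favor — approved.
B: 4/5 of 446818 = 357454.40, rounded up to 357455; 357,455 required, 357,309 in favor — not approved.

Not approved — the B shares did not give the required vote.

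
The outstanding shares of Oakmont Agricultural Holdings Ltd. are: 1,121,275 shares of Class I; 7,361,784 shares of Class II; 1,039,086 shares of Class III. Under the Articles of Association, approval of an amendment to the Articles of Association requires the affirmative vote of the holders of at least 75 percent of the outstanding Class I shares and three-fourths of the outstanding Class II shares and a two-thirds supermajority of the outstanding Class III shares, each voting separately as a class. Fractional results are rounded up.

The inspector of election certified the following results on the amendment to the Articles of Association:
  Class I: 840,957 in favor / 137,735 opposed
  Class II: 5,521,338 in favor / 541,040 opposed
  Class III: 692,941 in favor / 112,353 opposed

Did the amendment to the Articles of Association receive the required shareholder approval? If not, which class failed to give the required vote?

Approved — every class gave the required vote.

Class I: 3/4 of 1121275 = 840956.25, rounded up to 840957; 840,957 required, 840,957 in favor — approved.
Class II: 3/4 of 7361784 = 5521338; 5,521,338 required, 5,521,338 in favor — approved.
Class III: 2/3 of 1039086 = 692724; 692,724 required, 692,941 in favor — approved.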